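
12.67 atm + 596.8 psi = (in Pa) 5.399e+06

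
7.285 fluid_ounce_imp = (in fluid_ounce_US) 6.999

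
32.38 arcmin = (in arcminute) 32.38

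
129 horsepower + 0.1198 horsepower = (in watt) 9.628e+04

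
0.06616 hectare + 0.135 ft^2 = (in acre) 0.1635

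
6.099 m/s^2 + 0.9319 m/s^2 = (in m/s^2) 7.031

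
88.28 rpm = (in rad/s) 9.245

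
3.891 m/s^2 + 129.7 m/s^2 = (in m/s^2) 133.6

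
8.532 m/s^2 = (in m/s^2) 8.532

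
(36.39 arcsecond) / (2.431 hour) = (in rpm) 1.925e-07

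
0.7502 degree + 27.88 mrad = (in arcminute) 140.9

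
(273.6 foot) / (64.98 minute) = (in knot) 0.04158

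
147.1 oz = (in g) 4170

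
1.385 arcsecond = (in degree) 0.0003847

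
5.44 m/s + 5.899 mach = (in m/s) 2014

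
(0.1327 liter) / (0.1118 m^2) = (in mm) 1.187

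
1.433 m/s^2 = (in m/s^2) 1.433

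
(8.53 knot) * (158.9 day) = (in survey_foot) 1.977e+08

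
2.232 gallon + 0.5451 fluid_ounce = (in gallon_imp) 1.862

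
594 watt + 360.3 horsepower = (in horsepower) 361.1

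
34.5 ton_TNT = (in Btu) 1.368e+08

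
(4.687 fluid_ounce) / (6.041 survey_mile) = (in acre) 3.523e-12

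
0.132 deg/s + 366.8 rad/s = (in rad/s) 366.8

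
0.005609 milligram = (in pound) 1.237e-08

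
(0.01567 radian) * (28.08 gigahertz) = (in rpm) 4.202e+09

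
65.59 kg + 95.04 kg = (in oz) 5666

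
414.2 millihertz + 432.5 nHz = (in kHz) 0.0004142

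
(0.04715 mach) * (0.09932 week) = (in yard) 1.055e+06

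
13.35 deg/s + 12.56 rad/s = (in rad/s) 12.79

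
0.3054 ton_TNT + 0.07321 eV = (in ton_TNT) 0.3054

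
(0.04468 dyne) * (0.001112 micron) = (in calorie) 1.187e-16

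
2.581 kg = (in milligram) 2.581e+06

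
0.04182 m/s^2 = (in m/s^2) 0.04182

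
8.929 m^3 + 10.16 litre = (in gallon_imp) 1966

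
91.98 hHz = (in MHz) 0.009198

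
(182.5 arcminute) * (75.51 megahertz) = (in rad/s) 4.009e+06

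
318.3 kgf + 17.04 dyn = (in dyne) 3.121e+08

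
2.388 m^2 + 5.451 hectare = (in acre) 13.47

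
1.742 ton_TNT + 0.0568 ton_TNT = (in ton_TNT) 1.799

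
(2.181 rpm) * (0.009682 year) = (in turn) 1.11e+04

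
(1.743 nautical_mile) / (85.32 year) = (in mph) 2.684e-06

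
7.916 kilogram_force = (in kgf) 7.916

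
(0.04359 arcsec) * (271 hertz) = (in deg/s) 0.003281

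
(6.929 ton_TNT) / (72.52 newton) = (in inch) 1.574e+10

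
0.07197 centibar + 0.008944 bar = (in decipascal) 9664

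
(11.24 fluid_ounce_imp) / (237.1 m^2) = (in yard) 1.473e-06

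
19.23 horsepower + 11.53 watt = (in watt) 1.435e+04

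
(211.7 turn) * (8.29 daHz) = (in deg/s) 6.318e+06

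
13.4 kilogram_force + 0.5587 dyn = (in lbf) 29.54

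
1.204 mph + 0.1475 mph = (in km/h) 2.175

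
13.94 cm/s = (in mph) 0.3118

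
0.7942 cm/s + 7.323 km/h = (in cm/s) 204.2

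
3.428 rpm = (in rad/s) 0.359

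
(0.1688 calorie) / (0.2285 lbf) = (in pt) 1970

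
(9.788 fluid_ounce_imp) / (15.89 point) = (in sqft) 0.534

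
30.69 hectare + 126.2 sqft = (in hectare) 30.69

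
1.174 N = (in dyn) 1.174e+05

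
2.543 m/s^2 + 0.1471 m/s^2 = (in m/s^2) 2.69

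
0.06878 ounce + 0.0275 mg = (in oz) 0.06878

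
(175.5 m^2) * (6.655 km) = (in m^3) 1.168e+06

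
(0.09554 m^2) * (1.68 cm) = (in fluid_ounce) 54.27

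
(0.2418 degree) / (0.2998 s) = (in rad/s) 0.01408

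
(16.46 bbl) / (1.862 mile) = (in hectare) 8.733e-08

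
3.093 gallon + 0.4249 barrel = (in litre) 79.26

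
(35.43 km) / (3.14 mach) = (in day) 0.0003835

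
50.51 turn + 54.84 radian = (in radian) 372.2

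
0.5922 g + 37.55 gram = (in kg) 0.03814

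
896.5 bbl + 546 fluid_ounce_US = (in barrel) 896.6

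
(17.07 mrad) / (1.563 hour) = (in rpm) 2.897e-05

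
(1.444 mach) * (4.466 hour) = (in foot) 2.594e+07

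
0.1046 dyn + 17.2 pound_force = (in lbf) 17.2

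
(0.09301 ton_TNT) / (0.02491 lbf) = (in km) 3.512e+06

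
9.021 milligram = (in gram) 0.009021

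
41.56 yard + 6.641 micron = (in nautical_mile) 0.02052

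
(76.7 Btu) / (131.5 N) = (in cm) 6.154e+04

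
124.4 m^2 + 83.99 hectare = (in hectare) 84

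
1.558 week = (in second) 9.423e+05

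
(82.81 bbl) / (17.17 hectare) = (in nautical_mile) 4.14e-08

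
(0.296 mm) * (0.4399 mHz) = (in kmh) 4.688e-07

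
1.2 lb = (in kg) 0.5443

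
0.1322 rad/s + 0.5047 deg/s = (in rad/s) 0.141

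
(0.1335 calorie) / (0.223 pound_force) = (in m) 0.5631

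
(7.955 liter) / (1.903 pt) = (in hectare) 0.001185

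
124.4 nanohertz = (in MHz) 1.244e-13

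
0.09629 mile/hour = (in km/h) 0.155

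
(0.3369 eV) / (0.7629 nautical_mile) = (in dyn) 3.82e-18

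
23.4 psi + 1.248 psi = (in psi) 24.65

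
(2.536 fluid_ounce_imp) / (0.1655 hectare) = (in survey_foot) 1.428e-07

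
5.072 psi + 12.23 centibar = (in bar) 0.472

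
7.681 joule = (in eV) 4.794e+19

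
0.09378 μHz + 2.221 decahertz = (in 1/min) 1333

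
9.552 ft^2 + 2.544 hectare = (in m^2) 2.544e+04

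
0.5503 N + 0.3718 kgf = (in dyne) 4.196e+05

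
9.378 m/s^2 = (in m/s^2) 9.378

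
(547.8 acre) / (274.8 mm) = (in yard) 8.822e+06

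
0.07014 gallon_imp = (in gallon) 0.08423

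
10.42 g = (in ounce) 0.3676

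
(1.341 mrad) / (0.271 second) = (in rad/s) 0.004948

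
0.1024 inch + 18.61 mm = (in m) 0.02121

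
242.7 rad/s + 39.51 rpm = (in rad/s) 246.8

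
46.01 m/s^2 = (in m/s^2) 46.01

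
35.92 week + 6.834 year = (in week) 392.3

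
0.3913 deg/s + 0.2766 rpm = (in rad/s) 0.03579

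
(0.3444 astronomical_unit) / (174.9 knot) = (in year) 18.16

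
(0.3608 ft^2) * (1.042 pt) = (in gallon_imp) 0.00271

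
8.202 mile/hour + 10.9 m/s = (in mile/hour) 32.58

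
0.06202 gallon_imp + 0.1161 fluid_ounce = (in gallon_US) 0.07539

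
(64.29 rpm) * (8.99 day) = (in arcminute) 1.798e+10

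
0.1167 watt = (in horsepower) 0.0001565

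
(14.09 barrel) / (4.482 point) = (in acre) 0.3501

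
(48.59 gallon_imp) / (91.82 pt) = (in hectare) 0.0006819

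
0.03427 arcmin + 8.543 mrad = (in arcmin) 29.4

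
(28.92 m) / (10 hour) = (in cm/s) 0.08033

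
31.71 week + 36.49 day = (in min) 3.722e+05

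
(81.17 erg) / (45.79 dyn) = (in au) 1.185e-13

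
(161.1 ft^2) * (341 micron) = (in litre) 5.104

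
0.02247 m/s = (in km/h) 0.08089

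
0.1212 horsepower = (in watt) 90.38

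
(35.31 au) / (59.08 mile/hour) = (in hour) 5.556e+07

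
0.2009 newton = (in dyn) 2.009e+04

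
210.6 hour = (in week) 1.254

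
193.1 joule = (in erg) 1.931e+09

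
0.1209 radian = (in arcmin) 415.6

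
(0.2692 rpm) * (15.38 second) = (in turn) 0.069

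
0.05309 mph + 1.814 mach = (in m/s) 617.7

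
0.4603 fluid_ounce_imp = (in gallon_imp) 0.002877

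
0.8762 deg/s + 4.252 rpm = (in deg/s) 26.39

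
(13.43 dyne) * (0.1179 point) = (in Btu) 5.294e-12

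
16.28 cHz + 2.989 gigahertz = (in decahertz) 2.989e+08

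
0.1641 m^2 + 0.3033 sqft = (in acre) 4.751e-05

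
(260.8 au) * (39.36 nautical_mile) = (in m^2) 2.844e+18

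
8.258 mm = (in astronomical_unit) 5.52e-14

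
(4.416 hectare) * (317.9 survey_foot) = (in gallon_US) 1.13e+09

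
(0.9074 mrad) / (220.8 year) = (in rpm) 1.244e-12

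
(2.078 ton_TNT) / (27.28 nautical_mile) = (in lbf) 3.869e+04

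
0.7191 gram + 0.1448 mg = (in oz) 0.02537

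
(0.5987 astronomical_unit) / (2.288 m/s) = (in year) 1241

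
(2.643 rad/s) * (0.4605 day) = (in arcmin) 3.615e+08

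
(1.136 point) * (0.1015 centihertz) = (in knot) 7.907e-07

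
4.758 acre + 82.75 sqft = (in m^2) 1.926e+04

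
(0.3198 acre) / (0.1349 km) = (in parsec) 3.109e-16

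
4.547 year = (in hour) 3.983e+04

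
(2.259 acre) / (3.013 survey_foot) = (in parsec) 3.226e-13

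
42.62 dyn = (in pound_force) 9.581e-05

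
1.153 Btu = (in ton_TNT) 2.907e-07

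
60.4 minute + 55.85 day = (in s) 4.829e+06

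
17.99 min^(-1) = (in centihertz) 29.98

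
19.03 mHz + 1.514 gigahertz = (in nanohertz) 1.514e+18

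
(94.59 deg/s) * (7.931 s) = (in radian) 13.09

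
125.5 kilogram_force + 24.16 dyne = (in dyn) 1.231e+08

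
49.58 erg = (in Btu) 4.699e-09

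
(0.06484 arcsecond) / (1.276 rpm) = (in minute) 3.921e-08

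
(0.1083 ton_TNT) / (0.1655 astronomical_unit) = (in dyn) 1830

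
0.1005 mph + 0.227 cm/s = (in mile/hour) 0.1056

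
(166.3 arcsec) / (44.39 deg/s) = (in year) 3.3e-11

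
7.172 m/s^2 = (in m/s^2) 7.172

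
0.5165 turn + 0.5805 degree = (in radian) 3.255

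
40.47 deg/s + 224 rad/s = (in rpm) 2146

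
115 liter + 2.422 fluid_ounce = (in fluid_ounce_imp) 4050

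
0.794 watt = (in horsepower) 0.001065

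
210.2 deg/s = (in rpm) 35.03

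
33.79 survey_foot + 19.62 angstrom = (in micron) 1.03e+07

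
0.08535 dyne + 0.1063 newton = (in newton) 0.1063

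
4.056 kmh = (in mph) 2.52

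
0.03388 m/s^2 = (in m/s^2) 0.03388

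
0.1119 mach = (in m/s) 38.1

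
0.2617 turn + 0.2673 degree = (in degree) 94.48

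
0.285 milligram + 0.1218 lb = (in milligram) 5.525e+04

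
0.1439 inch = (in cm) 0.3655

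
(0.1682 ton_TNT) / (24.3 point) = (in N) 8.209e+10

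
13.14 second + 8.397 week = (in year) 0.161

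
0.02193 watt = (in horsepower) 2.941e-05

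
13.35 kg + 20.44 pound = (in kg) 22.62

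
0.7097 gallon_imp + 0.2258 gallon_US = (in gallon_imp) 0.8977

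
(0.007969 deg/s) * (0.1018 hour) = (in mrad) 50.97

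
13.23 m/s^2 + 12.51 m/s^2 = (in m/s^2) 25.74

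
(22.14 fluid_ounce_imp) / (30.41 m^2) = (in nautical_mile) 1.117e-08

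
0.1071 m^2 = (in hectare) 1.071e-05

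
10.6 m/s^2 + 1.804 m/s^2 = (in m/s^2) 12.4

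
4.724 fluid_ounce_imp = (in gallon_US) 0.03546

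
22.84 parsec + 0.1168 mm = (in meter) 7.048e+17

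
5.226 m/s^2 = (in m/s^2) 5.226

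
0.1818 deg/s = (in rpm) 0.0303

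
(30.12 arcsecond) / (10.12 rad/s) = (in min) 2.405e-07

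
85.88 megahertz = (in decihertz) 8.588e+08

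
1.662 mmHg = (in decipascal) 2216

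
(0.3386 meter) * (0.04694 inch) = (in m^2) 0.0004037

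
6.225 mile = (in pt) 2.84e+07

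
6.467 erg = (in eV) 4.036e+12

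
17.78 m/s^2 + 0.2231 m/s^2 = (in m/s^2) 18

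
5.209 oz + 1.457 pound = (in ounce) 28.52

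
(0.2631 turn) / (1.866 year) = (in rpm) 2.683e-07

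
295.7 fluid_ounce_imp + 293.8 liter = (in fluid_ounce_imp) 1.064e+04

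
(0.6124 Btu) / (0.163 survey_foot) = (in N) 1.3e+04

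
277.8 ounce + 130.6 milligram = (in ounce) 277.8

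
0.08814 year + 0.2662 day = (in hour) 778.5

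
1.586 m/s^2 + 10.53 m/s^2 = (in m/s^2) 12.12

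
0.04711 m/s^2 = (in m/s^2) 0.04711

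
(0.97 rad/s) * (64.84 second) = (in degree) 3604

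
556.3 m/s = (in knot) 1081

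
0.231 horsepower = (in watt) 172.3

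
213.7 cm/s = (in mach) 0.006276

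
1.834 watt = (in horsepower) 0.002459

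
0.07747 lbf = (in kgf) 0.03514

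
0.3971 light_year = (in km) 3.757e+12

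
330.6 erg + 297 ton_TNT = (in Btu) 1.178e+09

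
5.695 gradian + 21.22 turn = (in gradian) 8494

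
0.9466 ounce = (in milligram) 2.684e+04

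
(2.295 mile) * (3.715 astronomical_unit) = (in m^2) 2.053e+15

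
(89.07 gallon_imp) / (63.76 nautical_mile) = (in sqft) 3.691e-05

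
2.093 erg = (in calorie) 5.002e-08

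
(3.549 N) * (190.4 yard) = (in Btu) 0.5856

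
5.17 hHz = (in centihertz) 5.17e+04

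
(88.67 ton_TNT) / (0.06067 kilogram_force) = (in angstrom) 6.236e+21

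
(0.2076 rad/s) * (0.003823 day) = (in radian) 68.57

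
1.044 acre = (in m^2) 4225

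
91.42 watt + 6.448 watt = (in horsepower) 0.1312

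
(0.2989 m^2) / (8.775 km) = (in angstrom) 3.406e+05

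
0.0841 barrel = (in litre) 13.37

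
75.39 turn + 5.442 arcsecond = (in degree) 2.714e+04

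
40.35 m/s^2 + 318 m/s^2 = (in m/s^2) 358.4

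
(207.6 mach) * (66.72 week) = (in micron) 2.852e+18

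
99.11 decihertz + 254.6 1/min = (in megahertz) 1.415e-05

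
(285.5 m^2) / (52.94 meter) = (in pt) 1.529e+04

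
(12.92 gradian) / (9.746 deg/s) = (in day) 1.381e-05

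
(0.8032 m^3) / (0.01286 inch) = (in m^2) 2459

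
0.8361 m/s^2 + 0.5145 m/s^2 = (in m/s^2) 1.351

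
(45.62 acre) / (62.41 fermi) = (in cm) 2.958e+20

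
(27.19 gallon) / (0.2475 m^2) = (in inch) 16.37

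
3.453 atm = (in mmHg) 2624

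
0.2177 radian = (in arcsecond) 4.49e+04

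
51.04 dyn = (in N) 0.0005104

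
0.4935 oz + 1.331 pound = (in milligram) 6.177e+05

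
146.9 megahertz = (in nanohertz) 1.469e+17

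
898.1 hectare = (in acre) 2219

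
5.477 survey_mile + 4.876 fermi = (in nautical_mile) 4.759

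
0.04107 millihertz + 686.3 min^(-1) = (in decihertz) 114.4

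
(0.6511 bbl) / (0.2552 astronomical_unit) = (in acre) 6.7e-16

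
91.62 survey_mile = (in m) 1.474e+05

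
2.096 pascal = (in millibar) 0.02096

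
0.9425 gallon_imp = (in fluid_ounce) 144.9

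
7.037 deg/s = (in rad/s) 0.1228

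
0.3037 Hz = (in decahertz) 0.03037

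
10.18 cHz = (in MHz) 1.018e-07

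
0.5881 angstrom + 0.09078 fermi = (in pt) 1.667e-07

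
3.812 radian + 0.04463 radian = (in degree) 221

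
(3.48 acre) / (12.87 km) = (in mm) 1094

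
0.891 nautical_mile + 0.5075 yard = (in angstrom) 1.651e+13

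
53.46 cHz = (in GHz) 5.346e-10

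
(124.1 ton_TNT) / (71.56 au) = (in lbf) 0.0109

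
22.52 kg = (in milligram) 2.252e+07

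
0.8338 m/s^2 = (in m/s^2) 0.8338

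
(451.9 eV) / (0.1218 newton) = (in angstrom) 5.944e-06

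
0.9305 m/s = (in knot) 1.809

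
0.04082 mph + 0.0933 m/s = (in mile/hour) 0.2495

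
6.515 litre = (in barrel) 0.04098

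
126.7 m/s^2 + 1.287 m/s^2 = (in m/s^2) 128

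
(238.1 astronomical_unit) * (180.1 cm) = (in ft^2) 6.905e+14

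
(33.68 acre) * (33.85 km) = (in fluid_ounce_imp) 1.624e+14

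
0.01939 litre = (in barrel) 0.000122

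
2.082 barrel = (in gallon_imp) 72.81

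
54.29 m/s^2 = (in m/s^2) 54.29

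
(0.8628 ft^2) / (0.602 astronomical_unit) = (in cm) 8.901e-11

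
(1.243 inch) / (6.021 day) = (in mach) 1.782e-10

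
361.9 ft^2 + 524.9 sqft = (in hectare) 0.008239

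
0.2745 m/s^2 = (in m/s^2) 0.2745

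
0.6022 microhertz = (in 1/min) 3.613e-05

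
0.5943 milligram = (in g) 0.0005943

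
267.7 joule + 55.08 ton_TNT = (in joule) 2.305e+11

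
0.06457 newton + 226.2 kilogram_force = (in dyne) 2.218e+08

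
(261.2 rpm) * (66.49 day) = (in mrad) 1.571e+11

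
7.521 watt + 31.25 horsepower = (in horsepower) 31.26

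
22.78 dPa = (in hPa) 0.02278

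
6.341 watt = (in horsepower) 0.008503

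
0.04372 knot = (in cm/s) 2.249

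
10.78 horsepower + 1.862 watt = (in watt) 8041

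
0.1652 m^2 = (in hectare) 1.652e-05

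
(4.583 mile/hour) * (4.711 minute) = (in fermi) 5.791e+17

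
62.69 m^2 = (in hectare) 0.006269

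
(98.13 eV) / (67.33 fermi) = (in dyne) 23.35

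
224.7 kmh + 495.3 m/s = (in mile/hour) 1248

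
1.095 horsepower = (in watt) 816.5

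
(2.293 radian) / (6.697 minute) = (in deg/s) 0.327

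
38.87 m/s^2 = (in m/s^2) 38.87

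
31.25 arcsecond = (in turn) 2.411e-05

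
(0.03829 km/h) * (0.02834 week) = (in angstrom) 1.823e+12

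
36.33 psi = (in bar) 2.505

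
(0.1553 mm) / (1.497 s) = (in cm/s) 0.01037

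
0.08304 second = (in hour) 2.307e-05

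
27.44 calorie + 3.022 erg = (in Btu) 0.1088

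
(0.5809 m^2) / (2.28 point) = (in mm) 7.222e+05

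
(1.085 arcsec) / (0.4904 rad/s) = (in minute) 1.788e-07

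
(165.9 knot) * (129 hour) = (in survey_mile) 2.463e+04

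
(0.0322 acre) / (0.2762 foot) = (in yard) 1693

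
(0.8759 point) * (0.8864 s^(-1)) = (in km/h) 0.000986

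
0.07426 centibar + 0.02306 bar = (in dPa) 2.38e+04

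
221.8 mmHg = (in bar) 0.2957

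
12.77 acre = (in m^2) 5.168e+04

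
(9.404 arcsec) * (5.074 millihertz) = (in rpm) 2.209e-06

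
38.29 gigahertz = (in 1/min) 2.297e+12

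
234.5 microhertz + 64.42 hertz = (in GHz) 6.442e-08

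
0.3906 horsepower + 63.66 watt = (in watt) 354.9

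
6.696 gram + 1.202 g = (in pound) 0.01741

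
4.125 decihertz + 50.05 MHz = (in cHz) 5.005e+09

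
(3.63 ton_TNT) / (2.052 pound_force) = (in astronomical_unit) 0.01112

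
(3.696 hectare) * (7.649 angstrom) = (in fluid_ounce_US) 0.9559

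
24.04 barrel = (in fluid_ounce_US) 1.292e+05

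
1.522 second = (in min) 0.02537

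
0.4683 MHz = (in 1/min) 2.81e+07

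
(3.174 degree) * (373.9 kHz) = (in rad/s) 2.071e+04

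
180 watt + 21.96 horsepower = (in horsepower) 22.2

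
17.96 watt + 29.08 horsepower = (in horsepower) 29.1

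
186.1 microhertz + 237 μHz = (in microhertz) 423.1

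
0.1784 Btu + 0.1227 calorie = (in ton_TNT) 4.511e-08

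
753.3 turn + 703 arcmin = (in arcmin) 1.627e+07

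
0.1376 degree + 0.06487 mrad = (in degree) 0.1413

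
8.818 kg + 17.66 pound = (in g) 1.683e+04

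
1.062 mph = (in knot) 0.9229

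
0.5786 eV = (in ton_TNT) 2.216e-29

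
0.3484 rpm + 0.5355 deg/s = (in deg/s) 2.626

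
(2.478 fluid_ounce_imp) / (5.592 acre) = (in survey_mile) 1.933e-12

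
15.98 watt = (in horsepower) 0.02143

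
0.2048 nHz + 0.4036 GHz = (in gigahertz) 0.4036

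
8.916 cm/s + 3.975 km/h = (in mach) 0.003505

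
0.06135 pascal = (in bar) 6.135e-07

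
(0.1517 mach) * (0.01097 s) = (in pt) 1606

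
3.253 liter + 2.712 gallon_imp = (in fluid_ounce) 526.9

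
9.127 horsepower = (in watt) 6806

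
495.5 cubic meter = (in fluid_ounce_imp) 1.744e+07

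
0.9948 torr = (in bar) 0.001326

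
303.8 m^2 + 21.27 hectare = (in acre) 52.63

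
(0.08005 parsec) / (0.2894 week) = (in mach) 4.145e+07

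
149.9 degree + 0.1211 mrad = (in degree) 149.9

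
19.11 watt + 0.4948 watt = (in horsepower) 0.02629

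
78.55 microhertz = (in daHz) 7.855e-06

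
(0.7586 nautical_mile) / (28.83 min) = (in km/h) 2.924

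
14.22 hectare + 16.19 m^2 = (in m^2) 1.422e+05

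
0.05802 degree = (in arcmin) 3.481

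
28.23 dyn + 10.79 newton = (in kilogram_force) 1.1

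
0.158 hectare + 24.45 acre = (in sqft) 1.082e+06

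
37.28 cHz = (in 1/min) 22.37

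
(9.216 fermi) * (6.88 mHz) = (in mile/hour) 1.418e-16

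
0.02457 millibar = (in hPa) 0.02457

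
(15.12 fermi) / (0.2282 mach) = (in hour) 5.405e-20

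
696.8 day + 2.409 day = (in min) 1.007e+06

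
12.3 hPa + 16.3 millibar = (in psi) 0.4148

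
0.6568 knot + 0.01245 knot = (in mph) 0.7702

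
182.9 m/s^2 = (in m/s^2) 182.9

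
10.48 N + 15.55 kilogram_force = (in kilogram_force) 16.62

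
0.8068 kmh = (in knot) 0.4356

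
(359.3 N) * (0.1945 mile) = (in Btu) 106.6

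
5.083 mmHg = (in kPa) 0.6777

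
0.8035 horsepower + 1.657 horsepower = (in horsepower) 2.46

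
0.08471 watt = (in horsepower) 0.0001136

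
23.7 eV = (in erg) 3.797e-11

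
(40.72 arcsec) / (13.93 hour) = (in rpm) 3.759e-08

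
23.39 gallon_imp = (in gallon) 28.09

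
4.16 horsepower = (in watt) 3102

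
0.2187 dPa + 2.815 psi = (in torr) 145.6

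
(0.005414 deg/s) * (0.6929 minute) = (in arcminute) 13.5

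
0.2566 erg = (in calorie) 6.133e-09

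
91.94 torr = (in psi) 1.778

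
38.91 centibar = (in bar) 0.3891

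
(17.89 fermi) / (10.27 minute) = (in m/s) 2.903e-17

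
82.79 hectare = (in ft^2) 8.911e+06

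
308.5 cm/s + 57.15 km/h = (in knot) 36.86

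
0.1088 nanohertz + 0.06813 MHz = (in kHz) 68.13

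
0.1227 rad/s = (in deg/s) 7.03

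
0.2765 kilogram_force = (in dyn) 2.712e+05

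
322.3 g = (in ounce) 11.37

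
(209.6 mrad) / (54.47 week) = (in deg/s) 3.645e-07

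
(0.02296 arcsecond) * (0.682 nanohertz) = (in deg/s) 4.35e-15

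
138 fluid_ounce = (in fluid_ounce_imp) 143.6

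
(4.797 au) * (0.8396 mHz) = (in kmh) 2.169e+09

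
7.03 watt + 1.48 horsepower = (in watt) 1111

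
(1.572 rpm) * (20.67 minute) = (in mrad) 2.042e+05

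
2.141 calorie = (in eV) 5.591e+19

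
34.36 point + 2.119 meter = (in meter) 2.131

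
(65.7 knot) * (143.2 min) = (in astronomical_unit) 1.941e-06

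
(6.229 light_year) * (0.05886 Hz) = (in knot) 6.743e+15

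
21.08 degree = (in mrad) 367.9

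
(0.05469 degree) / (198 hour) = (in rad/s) 1.339e-09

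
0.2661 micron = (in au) 1.779e-18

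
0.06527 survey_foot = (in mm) 19.89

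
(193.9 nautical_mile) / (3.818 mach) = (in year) 8.759e-06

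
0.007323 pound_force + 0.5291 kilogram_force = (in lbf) 1.174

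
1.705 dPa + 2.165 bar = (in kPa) 216.5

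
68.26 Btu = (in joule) 7.202e+04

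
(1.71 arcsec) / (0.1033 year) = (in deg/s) 1.458e-10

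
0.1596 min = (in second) 9.576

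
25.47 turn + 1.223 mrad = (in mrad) 1.6e+05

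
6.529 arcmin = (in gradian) 0.1209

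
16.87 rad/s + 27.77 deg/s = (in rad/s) 17.35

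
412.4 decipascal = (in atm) 0.000407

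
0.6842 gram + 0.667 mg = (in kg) 0.0006849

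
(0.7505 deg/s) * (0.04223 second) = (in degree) 0.03169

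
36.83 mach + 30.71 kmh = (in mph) 2.807e+04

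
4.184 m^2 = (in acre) 0.001034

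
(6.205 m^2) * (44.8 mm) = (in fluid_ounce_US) 9400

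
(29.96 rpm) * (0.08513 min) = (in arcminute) 5.509e+04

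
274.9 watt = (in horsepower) 0.3686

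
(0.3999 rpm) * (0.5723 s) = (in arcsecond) 4943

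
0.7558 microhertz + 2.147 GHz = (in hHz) 2.147e+07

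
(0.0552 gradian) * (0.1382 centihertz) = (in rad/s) 1.198e-06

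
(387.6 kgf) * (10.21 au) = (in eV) 3.624e+34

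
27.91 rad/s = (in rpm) 266.5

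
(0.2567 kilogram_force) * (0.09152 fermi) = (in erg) 2.304e-09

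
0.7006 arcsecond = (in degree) 0.0001946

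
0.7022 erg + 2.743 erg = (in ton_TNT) 8.234e-17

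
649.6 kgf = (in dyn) 6.37e+08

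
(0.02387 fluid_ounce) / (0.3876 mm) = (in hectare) 1.821e-07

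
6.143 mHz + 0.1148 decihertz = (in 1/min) 1.057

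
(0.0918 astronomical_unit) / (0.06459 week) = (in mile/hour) 7.864e+05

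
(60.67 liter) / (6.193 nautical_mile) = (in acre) 1.307e-09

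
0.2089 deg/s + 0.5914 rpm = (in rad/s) 0.06558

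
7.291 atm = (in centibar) 738.8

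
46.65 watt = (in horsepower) 0.06256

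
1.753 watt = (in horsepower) 0.002351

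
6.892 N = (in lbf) 1.549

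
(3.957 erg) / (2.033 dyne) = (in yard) 0.02129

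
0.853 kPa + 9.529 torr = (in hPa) 21.23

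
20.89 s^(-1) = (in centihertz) 2089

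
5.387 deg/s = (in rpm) 0.8978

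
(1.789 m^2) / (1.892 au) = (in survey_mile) 3.927e-15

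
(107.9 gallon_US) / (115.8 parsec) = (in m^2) 1.143e-19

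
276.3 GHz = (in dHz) 2.763e+12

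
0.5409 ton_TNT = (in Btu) 2.145e+06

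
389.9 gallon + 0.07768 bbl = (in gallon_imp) 327.4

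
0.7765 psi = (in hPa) 53.54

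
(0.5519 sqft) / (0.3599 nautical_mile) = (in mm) 0.07692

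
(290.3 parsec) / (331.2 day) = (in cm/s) 3.13e+13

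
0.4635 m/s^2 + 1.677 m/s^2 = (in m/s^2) 2.141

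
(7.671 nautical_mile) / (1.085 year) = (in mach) 1.219e-06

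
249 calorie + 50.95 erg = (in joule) 1042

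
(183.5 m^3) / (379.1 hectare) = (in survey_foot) 0.0001588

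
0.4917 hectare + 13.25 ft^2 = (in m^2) 4918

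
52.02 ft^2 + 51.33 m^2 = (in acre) 0.01388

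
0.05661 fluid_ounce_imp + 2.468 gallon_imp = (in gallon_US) 2.964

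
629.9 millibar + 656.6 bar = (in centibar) 6.572e+04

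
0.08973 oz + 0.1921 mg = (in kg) 0.002544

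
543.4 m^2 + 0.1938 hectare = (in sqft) 2.671e+04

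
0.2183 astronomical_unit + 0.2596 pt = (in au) 0.2183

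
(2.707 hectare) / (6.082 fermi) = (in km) 4.451e+15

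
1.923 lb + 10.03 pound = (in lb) 11.95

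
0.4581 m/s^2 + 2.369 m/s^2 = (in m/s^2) 2.827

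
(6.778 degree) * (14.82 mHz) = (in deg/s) 0.1004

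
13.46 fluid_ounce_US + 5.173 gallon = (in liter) 19.98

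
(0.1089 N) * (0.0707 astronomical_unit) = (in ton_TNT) 0.2753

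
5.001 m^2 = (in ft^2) 53.83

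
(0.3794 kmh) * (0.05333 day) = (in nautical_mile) 0.2622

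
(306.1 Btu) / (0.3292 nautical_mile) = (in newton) 529.7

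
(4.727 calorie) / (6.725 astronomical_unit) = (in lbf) 4.42e-12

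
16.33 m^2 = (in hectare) 0.001633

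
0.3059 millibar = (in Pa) 30.59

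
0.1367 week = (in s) 8.268e+04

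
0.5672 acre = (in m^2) 2295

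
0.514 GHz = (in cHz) 5.14e+10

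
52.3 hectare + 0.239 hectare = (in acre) 129.8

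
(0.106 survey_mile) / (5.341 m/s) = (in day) 0.0003697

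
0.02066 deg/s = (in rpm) 0.003443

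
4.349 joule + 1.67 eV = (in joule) 4.349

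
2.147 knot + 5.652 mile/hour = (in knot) 7.058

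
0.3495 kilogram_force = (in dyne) 3.427e+05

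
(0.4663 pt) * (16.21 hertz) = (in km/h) 0.0096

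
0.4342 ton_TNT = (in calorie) 4.342e+08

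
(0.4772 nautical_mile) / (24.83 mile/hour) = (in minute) 1.327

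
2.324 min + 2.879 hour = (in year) 0.0003331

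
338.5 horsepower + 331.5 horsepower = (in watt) 4.996e+05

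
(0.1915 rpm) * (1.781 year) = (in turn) 1.793e+05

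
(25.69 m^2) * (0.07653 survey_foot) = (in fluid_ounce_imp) 2.109e+04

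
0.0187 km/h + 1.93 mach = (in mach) 1.93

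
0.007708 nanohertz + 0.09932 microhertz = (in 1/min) 5.96e-06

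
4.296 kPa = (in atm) 0.0424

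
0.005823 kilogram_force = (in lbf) 0.01284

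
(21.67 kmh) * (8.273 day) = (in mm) 4.303e+09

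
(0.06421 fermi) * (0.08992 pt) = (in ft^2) 2.192e-20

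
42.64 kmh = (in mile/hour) 26.5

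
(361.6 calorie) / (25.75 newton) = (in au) 3.928e-10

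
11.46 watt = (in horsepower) 0.01537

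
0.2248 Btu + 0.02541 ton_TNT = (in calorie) 2.541e+07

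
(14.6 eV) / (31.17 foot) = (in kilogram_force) 2.511e-20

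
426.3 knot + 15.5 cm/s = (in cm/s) 2.195e+04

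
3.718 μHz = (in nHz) 3718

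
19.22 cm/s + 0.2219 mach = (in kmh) 272.7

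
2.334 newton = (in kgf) 0.238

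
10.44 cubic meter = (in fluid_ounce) 3.53e+05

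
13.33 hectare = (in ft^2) 1.435e+06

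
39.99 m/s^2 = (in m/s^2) 39.99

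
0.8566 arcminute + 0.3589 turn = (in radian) 2.255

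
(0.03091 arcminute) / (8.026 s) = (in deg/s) 6.419e-05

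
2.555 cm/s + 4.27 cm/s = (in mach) 0.0002004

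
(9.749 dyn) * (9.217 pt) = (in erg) 3.17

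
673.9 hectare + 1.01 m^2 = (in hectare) 673.9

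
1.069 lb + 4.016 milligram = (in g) 484.9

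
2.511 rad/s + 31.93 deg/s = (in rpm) 29.3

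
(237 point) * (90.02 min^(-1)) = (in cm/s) 12.54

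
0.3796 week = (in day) 2.657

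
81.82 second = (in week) 0.0001353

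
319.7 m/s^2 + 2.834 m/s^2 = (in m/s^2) 322.5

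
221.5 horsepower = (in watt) 1.652e+05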